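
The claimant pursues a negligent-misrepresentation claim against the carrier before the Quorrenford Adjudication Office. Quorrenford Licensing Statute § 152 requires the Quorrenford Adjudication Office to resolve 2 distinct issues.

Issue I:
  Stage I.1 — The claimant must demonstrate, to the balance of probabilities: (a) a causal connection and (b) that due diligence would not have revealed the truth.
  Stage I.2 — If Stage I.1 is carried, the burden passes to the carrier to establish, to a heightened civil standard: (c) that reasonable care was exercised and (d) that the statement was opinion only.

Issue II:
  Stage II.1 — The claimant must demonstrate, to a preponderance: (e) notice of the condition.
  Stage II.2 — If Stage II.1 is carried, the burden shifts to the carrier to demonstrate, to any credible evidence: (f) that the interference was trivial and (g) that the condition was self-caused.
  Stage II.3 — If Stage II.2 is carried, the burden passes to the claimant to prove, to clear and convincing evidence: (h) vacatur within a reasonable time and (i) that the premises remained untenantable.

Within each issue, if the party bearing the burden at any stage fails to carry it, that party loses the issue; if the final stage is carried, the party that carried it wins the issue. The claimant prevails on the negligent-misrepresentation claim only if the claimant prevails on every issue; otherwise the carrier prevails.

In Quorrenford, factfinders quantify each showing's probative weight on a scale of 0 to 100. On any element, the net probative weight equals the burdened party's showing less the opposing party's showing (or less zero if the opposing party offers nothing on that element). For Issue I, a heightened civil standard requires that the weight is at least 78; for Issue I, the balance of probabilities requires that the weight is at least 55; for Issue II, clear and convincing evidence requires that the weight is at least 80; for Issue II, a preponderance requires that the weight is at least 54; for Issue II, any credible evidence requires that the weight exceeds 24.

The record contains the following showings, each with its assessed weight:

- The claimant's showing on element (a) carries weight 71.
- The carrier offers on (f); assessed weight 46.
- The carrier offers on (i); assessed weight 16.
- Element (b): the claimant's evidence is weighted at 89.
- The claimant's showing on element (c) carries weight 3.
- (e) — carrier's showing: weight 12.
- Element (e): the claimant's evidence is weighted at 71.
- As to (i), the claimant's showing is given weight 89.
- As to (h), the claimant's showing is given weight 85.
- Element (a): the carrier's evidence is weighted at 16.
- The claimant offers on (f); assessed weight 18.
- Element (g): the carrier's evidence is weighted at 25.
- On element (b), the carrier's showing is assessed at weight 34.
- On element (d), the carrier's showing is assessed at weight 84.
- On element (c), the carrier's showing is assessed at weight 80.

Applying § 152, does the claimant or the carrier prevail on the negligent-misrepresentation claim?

— Issue I —
Stage I.1 — burden on claimant; standard: the balance of probabilities (weight is at least 55).
    (a): 71 − 16 = 55 ≥ 55 [met]
    (b): 89 − 34 = 55 ≥ 55 [met]
  The claimant carries Stage I.1; the carrier now bears the burden.
Stage I.2 — burden on carrier; standard: a heightened civil standard (weight is at least 78).
    (c): 80 − 3 = 77 < 78 [not met]
    (d): 84 ≥ 78 [met]
  Not every element is met, so the carrier fails to carry Stage I.2.
So the claimant prevails on this issue.
— Issue II —
Stage II.1 (claimant, a preponderance, weight is at least 54): (e) net 71−12=59 ≥ 54 — meets.
  The claimant carries Stage II.1; the carrier now bears the burden.
Stage II.2 (carrier, any credible evidence, weight exceeds 24): (f) net 46−18=28 > 24 — meets; (g) 25 > 24 — meets.
  Stage II.2 carried; the burden shifts to the claimant.
Stage II.3 (claimant, clear and convincing evidence, weight is at least 80): (h) 85 ≥ 80 — meets; (i) net 89−16=73 < 80 — fails.
  The claimant does not carry Stage II.3.
The analysis ends at Stage II.3; the carrier prevails on this issue.
Per-issue: Issue I → claimant; Issue II → carrier. The claimant must prevail on every issue; overall, the carrier prevails.

carrier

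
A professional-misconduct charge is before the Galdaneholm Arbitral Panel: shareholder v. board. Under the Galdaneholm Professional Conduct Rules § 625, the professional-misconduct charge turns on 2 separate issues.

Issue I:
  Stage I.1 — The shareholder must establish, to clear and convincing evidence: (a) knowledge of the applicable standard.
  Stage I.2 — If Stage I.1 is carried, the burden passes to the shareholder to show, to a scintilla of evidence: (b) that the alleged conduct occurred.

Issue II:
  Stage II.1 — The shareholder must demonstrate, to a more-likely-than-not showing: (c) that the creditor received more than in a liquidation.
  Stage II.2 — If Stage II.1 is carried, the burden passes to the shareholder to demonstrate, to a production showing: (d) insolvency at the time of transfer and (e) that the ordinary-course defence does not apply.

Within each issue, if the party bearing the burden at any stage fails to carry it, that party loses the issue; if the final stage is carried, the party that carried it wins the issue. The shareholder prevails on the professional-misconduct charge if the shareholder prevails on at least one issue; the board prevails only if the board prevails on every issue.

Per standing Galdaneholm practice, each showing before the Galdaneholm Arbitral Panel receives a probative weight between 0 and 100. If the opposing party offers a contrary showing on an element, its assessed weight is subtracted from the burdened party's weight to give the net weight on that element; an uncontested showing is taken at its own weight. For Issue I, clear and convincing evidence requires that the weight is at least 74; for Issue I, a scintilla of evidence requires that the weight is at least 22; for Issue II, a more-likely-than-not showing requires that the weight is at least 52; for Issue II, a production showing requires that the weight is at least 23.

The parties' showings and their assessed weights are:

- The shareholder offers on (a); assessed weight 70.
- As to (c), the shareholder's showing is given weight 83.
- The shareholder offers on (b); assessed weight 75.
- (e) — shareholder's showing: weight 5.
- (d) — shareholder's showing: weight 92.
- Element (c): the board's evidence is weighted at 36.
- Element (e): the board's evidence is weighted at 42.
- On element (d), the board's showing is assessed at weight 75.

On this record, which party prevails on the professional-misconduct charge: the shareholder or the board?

board

— Issue I —
At Stage I.1 the shareholder must meet clear and convincing evidence (weight is at least 74): on (a) the weight is 70, which does not reach 74, so (a) does not meet the standard.
  Stage I.1 not carried; the shareholder fails its burden.
The analysis ends at Stage I.1; the board prevails on this issue.
— Issue II —
At Stage II.1 the shareholder must meet a more-likely-than-not showing (weight is at least 52): on (c) the weight is 83 less the opposing 36 gives net 47, < 52, so (c) does not meet the standard.
  The shareholder does not carry Stage II.1.
The analysis ends at Stage II.1; the board prevails on this issue.
Per-issue: Issue I → board; Issue II → board. The shareholder must prevail on at least one issue; overall, the board prevails.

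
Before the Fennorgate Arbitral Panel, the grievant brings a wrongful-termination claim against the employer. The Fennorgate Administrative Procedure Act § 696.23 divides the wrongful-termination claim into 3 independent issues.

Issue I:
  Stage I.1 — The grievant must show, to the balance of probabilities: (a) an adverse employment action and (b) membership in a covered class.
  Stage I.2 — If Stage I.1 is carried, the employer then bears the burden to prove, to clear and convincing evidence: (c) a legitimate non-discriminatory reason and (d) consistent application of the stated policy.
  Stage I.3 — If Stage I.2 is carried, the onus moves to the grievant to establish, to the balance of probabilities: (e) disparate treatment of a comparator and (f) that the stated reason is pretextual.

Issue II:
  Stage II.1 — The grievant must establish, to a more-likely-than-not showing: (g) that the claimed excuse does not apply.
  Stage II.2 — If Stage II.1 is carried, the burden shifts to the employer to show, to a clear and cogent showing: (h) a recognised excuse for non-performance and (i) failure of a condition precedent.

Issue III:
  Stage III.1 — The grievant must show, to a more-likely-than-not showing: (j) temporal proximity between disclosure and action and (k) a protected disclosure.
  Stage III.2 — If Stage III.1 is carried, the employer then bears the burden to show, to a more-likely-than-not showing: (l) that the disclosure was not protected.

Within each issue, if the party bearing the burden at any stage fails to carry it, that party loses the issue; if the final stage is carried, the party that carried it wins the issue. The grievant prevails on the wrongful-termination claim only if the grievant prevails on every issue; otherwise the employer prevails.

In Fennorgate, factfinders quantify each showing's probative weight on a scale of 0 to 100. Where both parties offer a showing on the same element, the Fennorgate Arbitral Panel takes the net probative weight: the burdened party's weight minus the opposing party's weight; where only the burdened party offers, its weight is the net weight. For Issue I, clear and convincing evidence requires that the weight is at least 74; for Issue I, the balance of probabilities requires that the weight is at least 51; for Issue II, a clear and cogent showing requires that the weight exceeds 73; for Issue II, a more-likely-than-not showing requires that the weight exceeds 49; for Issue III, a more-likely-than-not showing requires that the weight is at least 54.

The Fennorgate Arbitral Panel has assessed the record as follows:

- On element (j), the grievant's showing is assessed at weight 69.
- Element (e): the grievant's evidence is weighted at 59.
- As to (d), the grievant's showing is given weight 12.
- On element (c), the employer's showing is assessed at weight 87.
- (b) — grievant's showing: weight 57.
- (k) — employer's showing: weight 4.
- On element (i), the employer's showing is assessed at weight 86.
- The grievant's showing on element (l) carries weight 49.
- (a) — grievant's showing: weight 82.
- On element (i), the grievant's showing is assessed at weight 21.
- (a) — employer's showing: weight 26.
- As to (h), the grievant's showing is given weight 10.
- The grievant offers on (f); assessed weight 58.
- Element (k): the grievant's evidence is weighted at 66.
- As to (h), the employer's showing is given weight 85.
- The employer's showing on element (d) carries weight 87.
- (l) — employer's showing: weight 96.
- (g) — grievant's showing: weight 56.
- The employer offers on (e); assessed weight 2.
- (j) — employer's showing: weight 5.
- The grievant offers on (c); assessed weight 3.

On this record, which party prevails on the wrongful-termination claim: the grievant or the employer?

grievant

— Issue I —
At Stage I.1 the grievant must meet the balance of probabilities (weight is at least 51): on (a) the weight is 82 less the opposing 26 gives net 56, which does reach 51, so (a) meets the standard; on (b) the weight is 57, which does reach 51, so (b) meets the standard.
  Stage I.1 is satisfied; the onus moves to the employer.
At Stage I.2 the employer must meet clear and convincing evidence (weight is at least 74): on (c) the weight is 87 less the opposing 3 gives net 84, ≥ 74, so (c) meets the standard; on (d) the weight is 87 less the opposing 12 gives net 75, ≥ 74, so (d) meets the standard.
  All elements met. The burden passes to the grievant.
At Stage I.3 the grievant must meet the balance of probabilities (weight is at least 51): on (e) the weight is 59 less the opposing 2 gives net 57, which does reach 51, so (e) meets the standard; on (f) the weight is 58, ≥ 51, so (f) meets the standard.
  The grievant carries the last stage.
Every stage carried; the grievant prevails on this issue.
— Issue II —
Stage II.1 (grievant, a more-likely-than-not showing, weight exceeds 49): (g) 56 > 49 — meets.
  Stage II.1 is satisfied; the onus moves to the employer.
Stage II.2 (employer, a clear and cogent showing, weight exceeds 73): (h) net 85−10=75 > 73 — meets; (i) net 86−21=65 ≤ 73 — fails.
  Stage II.2 not carried; the employer fails its burden.
The grievant prevails on this issue.
— Issue III —
Stage III.1 (grievant, a more-likely-than-not showing, weight is at least 54): (j) net 69−5=64 ≥ 54 — meets; (k) net 66−4=62 ≥ 54 — meets.
  Stage III.1 is satisfied; the onus moves to the employer.
Stage III.2 (employer, a more-likely-than-not showing, weight is at least 54): (l) net 96−49=47 < 54 — fails.
  Stage III.2 not carried; the employer fails its burden.
The analysis ends at Stage III.2; the grievant prevails on this issue.
Per-issue: Issue I → grievant; Issue II → grievant; Issue III → grievant. The grievant must prevail on every issue; overall, the grievant prevails.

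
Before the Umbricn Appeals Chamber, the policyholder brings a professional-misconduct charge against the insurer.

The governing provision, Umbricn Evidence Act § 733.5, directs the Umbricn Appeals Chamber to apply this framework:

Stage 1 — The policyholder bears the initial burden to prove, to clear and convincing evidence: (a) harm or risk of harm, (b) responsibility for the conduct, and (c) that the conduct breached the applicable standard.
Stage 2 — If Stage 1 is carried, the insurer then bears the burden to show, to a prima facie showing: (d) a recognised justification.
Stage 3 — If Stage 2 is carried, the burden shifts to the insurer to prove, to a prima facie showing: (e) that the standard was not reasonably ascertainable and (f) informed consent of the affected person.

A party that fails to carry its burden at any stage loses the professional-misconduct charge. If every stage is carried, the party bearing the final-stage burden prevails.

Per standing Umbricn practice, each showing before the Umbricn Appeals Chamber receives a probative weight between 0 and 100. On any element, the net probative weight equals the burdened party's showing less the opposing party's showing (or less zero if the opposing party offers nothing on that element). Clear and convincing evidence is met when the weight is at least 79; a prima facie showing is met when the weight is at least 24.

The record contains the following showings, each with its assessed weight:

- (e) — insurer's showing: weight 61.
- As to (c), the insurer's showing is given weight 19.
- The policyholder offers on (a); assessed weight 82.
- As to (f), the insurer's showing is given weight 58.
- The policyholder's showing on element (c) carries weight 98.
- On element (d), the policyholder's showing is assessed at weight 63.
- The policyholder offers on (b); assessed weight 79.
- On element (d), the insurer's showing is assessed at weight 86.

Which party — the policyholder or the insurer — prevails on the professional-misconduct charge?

Stage 1 (policyholder, clear and convincing evidence, weight is at least 79): (a) 82 ≥ 79 — meets; (b) 79 ≥ 79 — meets; (c) net 98−19=79 ≥ 79 — meets.
  All elements met. The burden passes to the insurer.
Stage 2 (insurer, a prima facie showing, weight is at least 24): (d) net 86−63=23 < 24 — fails.
  Stage 2 not carried; the insurer fails its burden.
The policyholder prevails.

policyholder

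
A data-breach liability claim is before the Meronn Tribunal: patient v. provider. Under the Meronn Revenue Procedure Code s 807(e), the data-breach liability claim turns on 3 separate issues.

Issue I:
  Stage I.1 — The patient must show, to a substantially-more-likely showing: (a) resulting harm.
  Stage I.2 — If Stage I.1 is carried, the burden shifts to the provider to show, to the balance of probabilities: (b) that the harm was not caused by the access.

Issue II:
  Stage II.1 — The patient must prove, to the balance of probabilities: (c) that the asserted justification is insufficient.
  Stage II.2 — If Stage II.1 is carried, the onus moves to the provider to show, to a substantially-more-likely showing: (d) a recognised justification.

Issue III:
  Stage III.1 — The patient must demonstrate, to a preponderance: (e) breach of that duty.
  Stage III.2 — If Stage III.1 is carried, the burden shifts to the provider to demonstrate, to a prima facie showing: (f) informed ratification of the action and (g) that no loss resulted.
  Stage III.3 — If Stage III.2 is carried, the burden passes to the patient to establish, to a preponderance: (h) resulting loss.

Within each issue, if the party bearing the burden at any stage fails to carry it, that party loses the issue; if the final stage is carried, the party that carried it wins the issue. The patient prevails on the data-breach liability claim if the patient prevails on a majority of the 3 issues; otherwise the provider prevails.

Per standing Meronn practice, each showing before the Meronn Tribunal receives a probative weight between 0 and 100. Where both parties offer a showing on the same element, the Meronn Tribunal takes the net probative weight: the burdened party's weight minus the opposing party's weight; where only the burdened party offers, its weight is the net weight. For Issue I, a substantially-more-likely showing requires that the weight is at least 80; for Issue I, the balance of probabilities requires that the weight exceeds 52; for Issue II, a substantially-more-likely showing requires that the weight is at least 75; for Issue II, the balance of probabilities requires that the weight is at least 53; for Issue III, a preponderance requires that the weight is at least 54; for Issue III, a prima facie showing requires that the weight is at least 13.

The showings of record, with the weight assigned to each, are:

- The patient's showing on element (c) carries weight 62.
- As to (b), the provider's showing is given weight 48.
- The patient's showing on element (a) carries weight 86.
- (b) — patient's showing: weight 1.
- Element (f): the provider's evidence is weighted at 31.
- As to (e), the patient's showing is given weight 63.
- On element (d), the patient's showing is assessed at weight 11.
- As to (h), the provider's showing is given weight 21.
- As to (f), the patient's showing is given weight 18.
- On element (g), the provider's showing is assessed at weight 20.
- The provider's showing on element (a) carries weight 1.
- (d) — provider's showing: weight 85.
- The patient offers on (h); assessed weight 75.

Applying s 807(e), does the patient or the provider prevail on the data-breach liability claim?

patient

— Issue I —
Stage I.1 — burden on patient; standard: a substantially-more-likely showing (weight is at least 80).
    (a): 86 − 1 = 85 ≥ 80 [met]
  All elements met. The burden passes to the provider.
Stage I.2 — burden on provider; standard: the balance of probabilities (weight exceeds 52).
    (b): 48 − 1 = 47 ≤ 52 [not met]
  The provider does not carry Stage I.2.
The patient prevails on this issue.
— Issue II —
At Stage II.1 the patient must meet the balance of probabilities (weight is at least 53): on (c) the weight is 62, ≥ 53, so (c) meets the standard.
  All elements met. The burden passes to the provider.
At Stage II.2 the provider must meet a substantially-more-likely showing (weight is at least 75): on (d) the weight is 85 less the opposing 11 gives net 74, < 75, so (d) does not meet the standard.
  Not every element is met, so the provider fails to carry Stage II.2.
The analysis ends at Stage II.2; the patient prevails on this issue.
— Issue III —
Stage III.1 (patient, a preponderance, weight is at least 54): (e) 63 ≥ 54 — meets.
  The patient carries Stage III.1; the provider now bears the burden.
Stage III.2 (provider, a prima facie showing, weight is at least 13): (f) net 31−18=13 ≥ 13 — meets; (g) 20 ≥ 13 — meets.
  All elements met. The burden passes to the patient.
Stage III.3 (patient, a preponderance, weight is at least 54): (h) net 75−21=54 ≥ 54 — meets.
  All elements met at the final stage.
With every stage satisfied, the patient prevails on this issue.
Per-issue: Issue I → patient; Issue II → patient; Issue III → patient. The patient must prevail on a majority of issues; overall, the patient prevails.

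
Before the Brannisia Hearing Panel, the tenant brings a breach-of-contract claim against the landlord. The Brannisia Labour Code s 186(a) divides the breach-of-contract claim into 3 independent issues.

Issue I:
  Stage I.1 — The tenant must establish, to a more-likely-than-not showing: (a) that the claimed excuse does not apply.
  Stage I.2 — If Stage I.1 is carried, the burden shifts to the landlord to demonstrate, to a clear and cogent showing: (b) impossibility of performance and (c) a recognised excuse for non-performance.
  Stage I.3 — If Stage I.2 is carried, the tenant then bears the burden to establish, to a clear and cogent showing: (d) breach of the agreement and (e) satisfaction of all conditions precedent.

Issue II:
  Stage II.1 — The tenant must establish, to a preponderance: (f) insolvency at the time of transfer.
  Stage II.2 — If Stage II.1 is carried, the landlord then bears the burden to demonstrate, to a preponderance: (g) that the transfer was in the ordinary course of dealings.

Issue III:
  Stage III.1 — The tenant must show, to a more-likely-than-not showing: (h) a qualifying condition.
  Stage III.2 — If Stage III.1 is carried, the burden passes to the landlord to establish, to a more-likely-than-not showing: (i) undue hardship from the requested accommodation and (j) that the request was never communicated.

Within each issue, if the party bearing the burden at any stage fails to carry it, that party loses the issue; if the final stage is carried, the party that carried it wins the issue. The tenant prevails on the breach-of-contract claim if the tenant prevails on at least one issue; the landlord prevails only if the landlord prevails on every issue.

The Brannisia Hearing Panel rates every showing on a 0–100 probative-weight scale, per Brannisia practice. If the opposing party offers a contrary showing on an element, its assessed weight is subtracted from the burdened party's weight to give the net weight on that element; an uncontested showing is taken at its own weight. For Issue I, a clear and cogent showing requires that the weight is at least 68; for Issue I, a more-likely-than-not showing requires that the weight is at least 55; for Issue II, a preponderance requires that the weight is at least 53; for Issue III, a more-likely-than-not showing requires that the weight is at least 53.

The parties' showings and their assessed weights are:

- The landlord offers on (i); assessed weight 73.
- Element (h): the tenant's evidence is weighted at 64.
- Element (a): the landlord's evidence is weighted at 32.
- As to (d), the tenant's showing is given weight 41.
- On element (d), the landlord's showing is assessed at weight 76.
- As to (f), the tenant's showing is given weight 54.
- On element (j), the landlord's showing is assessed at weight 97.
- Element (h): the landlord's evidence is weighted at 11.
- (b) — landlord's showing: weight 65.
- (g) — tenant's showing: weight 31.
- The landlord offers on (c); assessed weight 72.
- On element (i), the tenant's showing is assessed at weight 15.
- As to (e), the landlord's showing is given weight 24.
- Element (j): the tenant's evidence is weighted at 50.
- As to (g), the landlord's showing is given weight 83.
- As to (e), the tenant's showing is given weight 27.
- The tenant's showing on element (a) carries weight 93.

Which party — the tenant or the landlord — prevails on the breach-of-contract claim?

— Issue I —
Stage I.1 (tenant, a more-likely-than-not showing, weight is at least 55): (a) net 93−32=61 ≥ 55 — meets.
  All elements met. The burden passes to the landlord.
Stage I.2 (landlord, a clear and cogent showing, weight is at least 68): (b) 65 < 68 — fails; (c) 72 ≥ 68 — meets.
  The landlord does not carry Stage I.2.
So the tenant prevails on this issue.
— Issue II —
Stage II.1 (tenant, a preponderance, weight is at least 53): (f) 54 ≥ 53 — meets.
  The tenant carries Stage II.1; the landlord now bears the burden.
Stage II.2 (landlord, a preponderance, weight is at least 53): (g) net 83−31=52 < 53 — fails.
  Not every element is met, so the landlord fails to carry Stage II.2.
So the tenant prevails on this issue.
— Issue III —
Stage III.1 — burden on tenant; standard: a more-likely-than-not showing (weight is at least 53).
    (h): 64 − 11 = 53 ≥ 53 [met]
  Stage III.1 is satisfied; the onus moves to the landlord.
Stage III.2 — burden on landlord; standard: a more-likely-than-not showing (weight is at least 53).
    (i): 73 − 15 = 58 ≥ 53 [met]
    (j): 97 − 50 = 47 < 53 [not met]
  Stage III.2 not carried; the landlord fails its burden.
So the tenant prevails on this issue.
Per-issue: Issue I → tenant; Issue II → tenant; Issue III → tenant. The tenant must prevail on at least one issue; overall, the tenant prevails.

tenant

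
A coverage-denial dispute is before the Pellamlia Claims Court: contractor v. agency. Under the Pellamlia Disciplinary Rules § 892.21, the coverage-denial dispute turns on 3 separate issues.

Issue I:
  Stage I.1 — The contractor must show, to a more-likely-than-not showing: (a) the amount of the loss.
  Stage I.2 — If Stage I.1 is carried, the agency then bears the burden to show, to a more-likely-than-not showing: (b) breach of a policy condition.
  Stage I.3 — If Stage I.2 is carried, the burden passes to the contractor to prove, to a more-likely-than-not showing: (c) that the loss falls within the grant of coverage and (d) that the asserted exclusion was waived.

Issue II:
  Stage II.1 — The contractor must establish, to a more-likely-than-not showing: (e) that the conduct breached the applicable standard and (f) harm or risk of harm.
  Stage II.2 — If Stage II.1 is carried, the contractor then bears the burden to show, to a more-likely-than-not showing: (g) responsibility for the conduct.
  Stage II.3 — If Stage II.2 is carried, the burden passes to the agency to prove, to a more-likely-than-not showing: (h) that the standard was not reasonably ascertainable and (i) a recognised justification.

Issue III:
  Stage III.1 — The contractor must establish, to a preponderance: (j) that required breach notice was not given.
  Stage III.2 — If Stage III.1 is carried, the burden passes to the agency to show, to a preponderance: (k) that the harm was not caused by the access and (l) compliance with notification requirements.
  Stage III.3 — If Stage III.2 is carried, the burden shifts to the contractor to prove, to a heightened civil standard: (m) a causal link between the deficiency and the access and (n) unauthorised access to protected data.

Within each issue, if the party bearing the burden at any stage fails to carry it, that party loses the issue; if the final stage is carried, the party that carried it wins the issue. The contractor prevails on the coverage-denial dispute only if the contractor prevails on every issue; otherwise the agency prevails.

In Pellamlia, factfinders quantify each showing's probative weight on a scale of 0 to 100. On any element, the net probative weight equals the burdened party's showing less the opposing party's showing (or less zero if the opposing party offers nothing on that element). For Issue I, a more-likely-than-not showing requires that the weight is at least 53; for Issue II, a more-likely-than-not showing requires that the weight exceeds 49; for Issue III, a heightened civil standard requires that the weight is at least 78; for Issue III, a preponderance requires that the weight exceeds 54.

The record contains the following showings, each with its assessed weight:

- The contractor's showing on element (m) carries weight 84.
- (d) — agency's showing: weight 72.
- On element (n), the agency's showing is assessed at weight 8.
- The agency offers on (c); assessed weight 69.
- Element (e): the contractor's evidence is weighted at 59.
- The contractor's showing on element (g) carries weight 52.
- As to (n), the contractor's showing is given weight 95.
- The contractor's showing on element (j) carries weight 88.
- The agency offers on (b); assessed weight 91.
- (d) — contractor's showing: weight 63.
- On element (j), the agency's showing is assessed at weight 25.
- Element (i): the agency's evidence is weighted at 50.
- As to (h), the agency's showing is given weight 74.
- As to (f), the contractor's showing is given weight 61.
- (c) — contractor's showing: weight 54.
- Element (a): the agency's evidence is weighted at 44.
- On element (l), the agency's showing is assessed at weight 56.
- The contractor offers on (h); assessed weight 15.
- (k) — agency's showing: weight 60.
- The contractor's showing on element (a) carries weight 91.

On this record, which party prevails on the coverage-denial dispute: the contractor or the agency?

— Issue I —
Stage I.1 (contractor, a more-likely-than-not showing, weight is at least 53): (a) net 91−44=47 < 53 — fails.
  Stage I.1 not carried; the contractor fails its burden.
The analysis ends at Stage I.1; the agency prevails on this issue.
— Issue II —
At Stage II.1 the contractor must meet a more-likely-than-not showing (weight exceeds 49): on (e) the weight is 59, > 49, so (e) meets the standard; on (f) the weight is 61, > 49, so (f) meets the standard.
  Stage II.1 is satisfied; the contractor continues to bear the burden.
At Stage II.2 the contractor must meet a more-likely-than-not showing (weight exceeds 49): on (g) the weight is 52, > 49, so (g) meets the standard.
  The contractor carries Stage II.2; the agency now bears the burden.
At Stage II.3 the agency must meet a more-likely-than-not showing (weight exceeds 49): on (h) the weight is 74 less the opposing 15 gives net 59, which does exceed 49, so (h) meets the standard; on (i) the weight is 50, > 49, so (i) meets the standard.
  Stage II.3 carried; the final stage is satisfied.
With every stage satisfied, the agency prevails on this issue.
— Issue III —
Stage III.1 (contractor, a preponderance, weight exceeds 54): (j) net 88−25=63 > 54 — meets.
  All elements met. The burden passes to the agency.
Stage III.2 (agency, a preponderance, weight exceeds 54): (k) 60 > 54 — meets; (l) 56 > 54 — meets.
  The agency carries Stage III.2; the contractor now bears the burden.
Stage III.3 (contractor, a heightened civil standard, weight is at least 78): (m) 84 ≥ 78 — meets; (n) net 95−8=87 ≥ 78 — meets.
  The contractor carries the last stage.
Every stage carried; the contractor prevails on this issue.
Per-issue: Issue I → agency; Issue II → agency; Issue III → contractor. The contractor must prevail on every issue; overall, the agency prevails.

agency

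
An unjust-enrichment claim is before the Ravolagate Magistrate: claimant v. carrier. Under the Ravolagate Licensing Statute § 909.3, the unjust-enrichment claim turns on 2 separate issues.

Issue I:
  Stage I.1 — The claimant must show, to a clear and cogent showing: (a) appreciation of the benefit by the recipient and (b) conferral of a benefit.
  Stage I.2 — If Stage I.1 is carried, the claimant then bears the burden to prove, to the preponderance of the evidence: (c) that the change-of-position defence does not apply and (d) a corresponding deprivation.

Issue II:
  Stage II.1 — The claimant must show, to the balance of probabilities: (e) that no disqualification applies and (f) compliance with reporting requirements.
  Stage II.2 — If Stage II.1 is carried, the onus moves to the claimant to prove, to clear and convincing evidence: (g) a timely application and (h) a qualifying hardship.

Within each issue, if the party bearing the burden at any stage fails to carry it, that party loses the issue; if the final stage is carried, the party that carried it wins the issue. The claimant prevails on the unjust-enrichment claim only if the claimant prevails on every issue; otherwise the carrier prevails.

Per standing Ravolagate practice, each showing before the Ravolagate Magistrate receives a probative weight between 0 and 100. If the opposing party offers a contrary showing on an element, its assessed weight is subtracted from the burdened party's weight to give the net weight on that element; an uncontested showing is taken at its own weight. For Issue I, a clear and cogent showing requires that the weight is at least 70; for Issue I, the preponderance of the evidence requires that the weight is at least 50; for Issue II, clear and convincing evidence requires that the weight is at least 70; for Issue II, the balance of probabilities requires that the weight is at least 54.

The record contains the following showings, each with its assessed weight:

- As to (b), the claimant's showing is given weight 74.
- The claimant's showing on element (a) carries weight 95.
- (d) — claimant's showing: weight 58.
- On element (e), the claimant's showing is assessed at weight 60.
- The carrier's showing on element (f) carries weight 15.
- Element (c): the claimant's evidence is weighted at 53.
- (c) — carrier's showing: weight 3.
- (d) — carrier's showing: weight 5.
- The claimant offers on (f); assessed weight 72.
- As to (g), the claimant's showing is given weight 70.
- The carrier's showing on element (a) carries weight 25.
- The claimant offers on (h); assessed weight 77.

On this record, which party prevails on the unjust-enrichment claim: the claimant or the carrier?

claimant

— Issue I —
Stage I.1 (claimant, a clear and cogent showing, weight is at least 70): (a) net 95−25=70 ≥ 70 — meets; (b) 74 ≥ 70 — meets.
  Stage I.1 carried; the burden remains with the claimant.
Stage I.2 (claimant, the preponderance of the evidence, weight is at least 50): (c) net 53−3=50 ≥ 50 — meets; (d) net 58−5=53 ≥ 50 — meets.
  Stage I.2 carried; the final stage is satisfied.
Every stage carried; the claimant prevails on this issue.
— Issue II —
Stage II.1 (claimant, the balance of probabilities, weight is at least 54): (e) 60 ≥ 54 — meets; (f) net 72−15=57 ≥ 54 — meets.
  Stage II.1 is satisfied; the claimant continues to bear the burden.
Stage II.2 (claimant, clear and convincing evidence, weight is at least 70): (g) 70 ≥ 70 — meets; (h) 77 ≥ 70 — meets.
  The claimant carries the last stage.
With every stage satisfied, the claimant prevails on this issue.
Per-issue: Issue I → claimant; Issue II → claimant. The claimant must prevail on every issue; overall, the claimant prevails.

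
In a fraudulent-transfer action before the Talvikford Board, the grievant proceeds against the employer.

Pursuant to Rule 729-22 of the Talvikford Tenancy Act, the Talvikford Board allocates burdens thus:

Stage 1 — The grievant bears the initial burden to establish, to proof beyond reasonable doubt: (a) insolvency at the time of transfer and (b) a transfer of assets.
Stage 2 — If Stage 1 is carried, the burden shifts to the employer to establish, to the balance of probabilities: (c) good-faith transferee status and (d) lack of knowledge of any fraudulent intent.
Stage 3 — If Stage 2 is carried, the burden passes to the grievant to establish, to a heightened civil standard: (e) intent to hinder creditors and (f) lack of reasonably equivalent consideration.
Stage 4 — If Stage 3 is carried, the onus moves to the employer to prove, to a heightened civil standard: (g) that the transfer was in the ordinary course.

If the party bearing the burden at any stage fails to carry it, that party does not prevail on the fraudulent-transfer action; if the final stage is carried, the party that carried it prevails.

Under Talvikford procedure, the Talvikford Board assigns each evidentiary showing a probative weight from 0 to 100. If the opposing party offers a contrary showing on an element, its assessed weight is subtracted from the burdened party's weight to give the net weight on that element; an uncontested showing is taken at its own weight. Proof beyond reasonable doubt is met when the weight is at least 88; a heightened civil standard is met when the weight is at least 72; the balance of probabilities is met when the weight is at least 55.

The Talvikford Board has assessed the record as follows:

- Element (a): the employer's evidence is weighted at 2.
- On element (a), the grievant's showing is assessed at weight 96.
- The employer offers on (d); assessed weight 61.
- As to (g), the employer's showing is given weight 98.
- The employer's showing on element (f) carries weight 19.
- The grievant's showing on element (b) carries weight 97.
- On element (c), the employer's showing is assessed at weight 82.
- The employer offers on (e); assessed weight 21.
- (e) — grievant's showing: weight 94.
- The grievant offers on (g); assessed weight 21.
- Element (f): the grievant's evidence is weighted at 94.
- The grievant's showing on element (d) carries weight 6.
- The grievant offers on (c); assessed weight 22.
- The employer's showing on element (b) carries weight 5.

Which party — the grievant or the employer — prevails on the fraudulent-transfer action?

Stage 1 — burden on grievant; standard: proof beyond reasonable doubt (weight is at least 88).
    (a): 96 − 2 = 94 ≥ 88 [met]
    (b): 97 − 5 = 92 ≥ 88 [met]
  All elements met. The burden passes to the employer.
Stage 2 — burden on employer; standard: the balance of probabilities (weight is at least 55).
    (c): 82 − 22 = 60 ≥ 55 [met]
    (d): 61 − 6 = 55 ≥ 55 [met]
  All elements met. The burden passes to the grievant.
Stage 3 — burden on grievant; standard: a heightened civil standard (weight is at least 72).
    (e): 94 − 21 = 73 ≥ 72 [met]
    (f): 94 − 19 = 75 ≥ 72 [met]
  Stage 3 is satisfied; the onus moves to the employer.
Stage 4 — burden on employer; standard: a heightened civil standard (weight is at least 72).
    (g): 98 − 21 = 77 ≥ 72 [met]
  The employer carries the last stage.
Every stage carried; the employer prevails.

employer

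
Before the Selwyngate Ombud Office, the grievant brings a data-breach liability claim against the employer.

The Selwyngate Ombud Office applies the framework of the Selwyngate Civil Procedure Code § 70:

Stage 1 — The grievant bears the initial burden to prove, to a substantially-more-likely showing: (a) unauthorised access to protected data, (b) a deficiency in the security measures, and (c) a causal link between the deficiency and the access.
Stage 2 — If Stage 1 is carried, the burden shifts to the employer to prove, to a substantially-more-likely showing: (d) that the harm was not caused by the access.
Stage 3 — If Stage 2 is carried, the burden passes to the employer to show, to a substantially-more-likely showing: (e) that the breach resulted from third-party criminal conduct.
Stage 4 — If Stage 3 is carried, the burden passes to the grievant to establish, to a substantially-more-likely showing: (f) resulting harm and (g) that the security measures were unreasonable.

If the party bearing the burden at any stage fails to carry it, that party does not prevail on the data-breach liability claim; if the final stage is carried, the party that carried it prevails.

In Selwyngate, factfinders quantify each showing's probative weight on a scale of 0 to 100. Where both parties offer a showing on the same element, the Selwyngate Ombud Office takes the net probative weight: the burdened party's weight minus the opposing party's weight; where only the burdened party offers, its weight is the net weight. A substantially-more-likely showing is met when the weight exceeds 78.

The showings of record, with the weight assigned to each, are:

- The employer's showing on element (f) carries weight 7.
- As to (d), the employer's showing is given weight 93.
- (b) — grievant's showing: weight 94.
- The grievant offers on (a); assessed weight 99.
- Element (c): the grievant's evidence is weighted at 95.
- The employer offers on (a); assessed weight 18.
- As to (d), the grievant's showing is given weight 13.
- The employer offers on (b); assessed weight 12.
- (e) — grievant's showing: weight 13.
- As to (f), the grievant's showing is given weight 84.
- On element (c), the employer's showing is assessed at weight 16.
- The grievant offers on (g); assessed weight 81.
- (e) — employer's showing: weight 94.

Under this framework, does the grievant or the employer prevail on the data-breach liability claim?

Stage 1 (grievant, a substantially-more-likely showing, weight exceeds 78): (a) net 99−18=81 > 78 — meets; (b) net 94−12=82 > 78 — meets; (c) net 95−16=79 > 78 — meets.
  The grievant carries Stage 1; the employer now bears the burden.
Stage 2 (employer, a substantially-more-likely showing, weight exceeds 78): (d) net 93−13=80 > 78 — meets.
  Stage 2 is satisfied; the employer continues to bear the burden.
Stage 3 (employer, a substantially-more-likely showing, weight exceeds 78): (e) net 94−13=81 > 78 — meets.
  All elements met. The burden passes to the grievant.
Stage 4 (grievant, a substantially-more-likely showing, weight exceeds 78): (f) net 84−7=77 ≤ 78 — fails; (g) 81 > 78 — meets.
  The grievant does not carry Stage 4.
The employer prevails.

employer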